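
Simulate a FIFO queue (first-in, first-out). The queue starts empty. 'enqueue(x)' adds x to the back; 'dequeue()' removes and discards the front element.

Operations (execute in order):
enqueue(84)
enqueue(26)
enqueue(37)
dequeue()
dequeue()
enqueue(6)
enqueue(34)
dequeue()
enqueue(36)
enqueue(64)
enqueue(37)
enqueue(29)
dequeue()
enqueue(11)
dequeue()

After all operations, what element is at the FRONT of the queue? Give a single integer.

Answer: 36

Derivation:
enqueue(84): queue = [84]
enqueue(26): queue = [84, 26]
enqueue(37): queue = [84, 26, 37]
dequeue(): queue = [26, 37]
dequeue(): queue = [37]
enqueue(6): queue = [37, 6]
enqueue(34): queue = [37, 6, 34]
dequeue(): queue = [6, 34]
enqueue(36): queue = [6, 34, 36]
enqueue(64): queue = [6, 34, 36, 64]
enqueue(37): queue = [6, 34, 36, 64, 37]
enqueue(29): queue = [6, 34, 36, 64, 37, 29]
dequeue(): queue = [34, 36, 64, 37, 29]
enqueue(11): queue = [34, 36, 64, 37, 29, 11]
dequeue(): queue = [36, 64, 37, 29, 11]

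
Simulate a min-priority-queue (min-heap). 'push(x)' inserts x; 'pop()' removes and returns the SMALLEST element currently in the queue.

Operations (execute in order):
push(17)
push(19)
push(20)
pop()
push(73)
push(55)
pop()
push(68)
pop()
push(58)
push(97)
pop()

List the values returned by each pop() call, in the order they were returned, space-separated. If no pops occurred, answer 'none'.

push(17): heap contents = [17]
push(19): heap contents = [17, 19]
push(20): heap contents = [17, 19, 20]
pop() → 17: heap contents = [19, 20]
push(73): heap contents = [19, 20, 73]
push(55): heap contents = [19, 20, 55, 73]
pop() → 19: heap contents = [20, 55, 73]
push(68): heap contents = [20, 55, 68, 73]
pop() → 20: heap contents = [55, 68, 73]
push(58): heap contents = [55, 58, 68, 73]
push(97): heap contents = [55, 58, 68, 73, 97]
pop() → 55: heap contents = [58, 68, 73, 97]

Answer: 17 19 20 55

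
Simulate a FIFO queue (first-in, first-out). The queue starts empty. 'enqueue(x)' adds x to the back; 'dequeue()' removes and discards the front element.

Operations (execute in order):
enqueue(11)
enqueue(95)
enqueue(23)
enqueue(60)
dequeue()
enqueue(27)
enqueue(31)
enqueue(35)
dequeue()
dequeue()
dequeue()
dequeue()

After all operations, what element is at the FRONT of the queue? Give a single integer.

enqueue(11): queue = [11]
enqueue(95): queue = [11, 95]
enqueue(23): queue = [11, 95, 23]
enqueue(60): queue = [11, 95, 23, 60]
dequeue(): queue = [95, 23, 60]
enqueue(27): queue = [95, 23, 60, 27]
enqueue(31): queue = [95, 23, 60, 27, 31]
enqueue(35): queue = [95, 23, 60, 27, 31, 35]
dequeue(): queue = [23, 60, 27, 31, 35]
dequeue(): queue = [60, 27, 31, 35]
dequeue(): queue = [27, 31, 35]
dequeue(): queue = [31, 35]

Answer: 31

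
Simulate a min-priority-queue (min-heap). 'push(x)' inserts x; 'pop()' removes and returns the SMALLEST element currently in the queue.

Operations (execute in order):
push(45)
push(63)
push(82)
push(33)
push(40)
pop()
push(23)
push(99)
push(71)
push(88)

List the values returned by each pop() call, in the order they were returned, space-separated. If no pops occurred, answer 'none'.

Answer: 33

Derivation:
push(45): heap contents = [45]
push(63): heap contents = [45, 63]
push(82): heap contents = [45, 63, 82]
push(33): heap contents = [33, 45, 63, 82]
push(40): heap contents = [33, 40, 45, 63, 82]
pop() → 33: heap contents = [40, 45, 63, 82]
push(23): heap contents = [23, 40, 45, 63, 82]
push(99): heap contents = [23, 40, 45, 63, 82, 99]
push(71): heap contents = [23, 40, 45, 63, 71, 82, 99]
push(88): heap contents = [23, 40, 45, 63, 71, 82, 88, 99]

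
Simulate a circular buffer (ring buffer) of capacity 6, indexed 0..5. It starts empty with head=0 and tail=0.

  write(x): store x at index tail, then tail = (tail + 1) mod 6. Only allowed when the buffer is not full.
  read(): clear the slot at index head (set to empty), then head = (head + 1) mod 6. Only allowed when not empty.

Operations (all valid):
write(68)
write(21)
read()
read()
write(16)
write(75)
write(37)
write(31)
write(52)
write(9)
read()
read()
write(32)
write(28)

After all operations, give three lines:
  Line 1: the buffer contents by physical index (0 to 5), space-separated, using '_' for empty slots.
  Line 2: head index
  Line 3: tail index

write(68): buf=[68 _ _ _ _ _], head=0, tail=1, size=1
write(21): buf=[68 21 _ _ _ _], head=0, tail=2, size=2
read(): buf=[_ 21 _ _ _ _], head=1, tail=2, size=1
read(): buf=[_ _ _ _ _ _], head=2, tail=2, size=0
write(16): buf=[_ _ 16 _ _ _], head=2, tail=3, size=1
write(75): buf=[_ _ 16 75 _ _], head=2, tail=4, size=2
write(37): buf=[_ _ 16 75 37 _], head=2, tail=5, size=3
write(31): buf=[_ _ 16 75 37 31], head=2, tail=0, size=4
write(52): buf=[52 _ 16 75 37 31], head=2, tail=1, size=5
write(9): buf=[52 9 16 75 37 31], head=2, tail=2, size=6
read(): buf=[52 9 _ 75 37 31], head=3, tail=2, size=5
read(): buf=[52 9 _ _ 37 31], head=4, tail=2, size=4
write(32): buf=[52 9 32 _ 37 31], head=4, tail=3, size=5
write(28): buf=[52 9 32 28 37 31], head=4, tail=4, size=6

Answer: 52 9 32 28 37 31
4
4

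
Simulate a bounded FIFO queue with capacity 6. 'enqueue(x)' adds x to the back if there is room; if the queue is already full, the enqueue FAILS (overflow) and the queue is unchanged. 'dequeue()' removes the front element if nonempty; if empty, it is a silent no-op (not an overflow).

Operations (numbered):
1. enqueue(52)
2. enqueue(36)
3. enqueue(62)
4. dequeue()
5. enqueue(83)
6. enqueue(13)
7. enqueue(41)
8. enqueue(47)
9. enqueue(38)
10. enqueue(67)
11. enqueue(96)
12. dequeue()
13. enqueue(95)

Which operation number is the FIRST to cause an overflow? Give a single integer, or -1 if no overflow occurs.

Answer: 9

Derivation:
1. enqueue(52): size=1
2. enqueue(36): size=2
3. enqueue(62): size=3
4. dequeue(): size=2
5. enqueue(83): size=3
6. enqueue(13): size=4
7. enqueue(41): size=5
8. enqueue(47): size=6
9. enqueue(38): size=6=cap → OVERFLOW (fail)
10. enqueue(67): size=6=cap → OVERFLOW (fail)
11. enqueue(96): size=6=cap → OVERFLOW (fail)
12. dequeue(): size=5
13. enqueue(95): size=6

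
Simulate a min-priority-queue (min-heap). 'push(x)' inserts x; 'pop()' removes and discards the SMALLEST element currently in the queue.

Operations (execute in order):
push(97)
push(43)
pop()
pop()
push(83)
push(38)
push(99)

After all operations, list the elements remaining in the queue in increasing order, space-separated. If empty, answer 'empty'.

push(97): heap contents = [97]
push(43): heap contents = [43, 97]
pop() → 43: heap contents = [97]
pop() → 97: heap contents = []
push(83): heap contents = [83]
push(38): heap contents = [38, 83]
push(99): heap contents = [38, 83, 99]

Answer: 38 83 99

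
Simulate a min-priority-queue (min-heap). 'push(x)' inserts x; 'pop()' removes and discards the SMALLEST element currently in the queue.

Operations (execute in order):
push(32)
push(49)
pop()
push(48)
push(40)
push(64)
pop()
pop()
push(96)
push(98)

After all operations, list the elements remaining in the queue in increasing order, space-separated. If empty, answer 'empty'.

Answer: 49 64 96 98

Derivation:
push(32): heap contents = [32]
push(49): heap contents = [32, 49]
pop() → 32: heap contents = [49]
push(48): heap contents = [48, 49]
push(40): heap contents = [40, 48, 49]
push(64): heap contents = [40, 48, 49, 64]
pop() → 40: heap contents = [48, 49, 64]
pop() → 48: heap contents = [49, 64]
push(96): heap contents = [49, 64, 96]
push(98): heap contents = [49, 64, 96, 98]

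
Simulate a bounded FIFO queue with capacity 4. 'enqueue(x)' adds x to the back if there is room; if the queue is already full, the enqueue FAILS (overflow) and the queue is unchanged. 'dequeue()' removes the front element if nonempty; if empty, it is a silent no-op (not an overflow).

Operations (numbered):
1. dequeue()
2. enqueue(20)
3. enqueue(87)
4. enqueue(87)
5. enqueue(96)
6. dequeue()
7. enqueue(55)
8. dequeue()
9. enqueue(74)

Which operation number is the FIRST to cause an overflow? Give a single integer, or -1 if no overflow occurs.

1. dequeue(): empty, no-op, size=0
2. enqueue(20): size=1
3. enqueue(87): size=2
4. enqueue(87): size=3
5. enqueue(96): size=4
6. dequeue(): size=3
7. enqueue(55): size=4
8. dequeue(): size=3
9. enqueue(74): size=4

Answer: -1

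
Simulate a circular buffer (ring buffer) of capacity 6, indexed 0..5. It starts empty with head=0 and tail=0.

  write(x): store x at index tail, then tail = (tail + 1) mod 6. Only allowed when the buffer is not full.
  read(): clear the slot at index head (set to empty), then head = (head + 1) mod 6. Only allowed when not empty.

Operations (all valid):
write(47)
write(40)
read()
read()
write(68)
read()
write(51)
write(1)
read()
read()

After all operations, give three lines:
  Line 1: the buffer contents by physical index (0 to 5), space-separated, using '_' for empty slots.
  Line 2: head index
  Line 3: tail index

write(47): buf=[47 _ _ _ _ _], head=0, tail=1, size=1
write(40): buf=[47 40 _ _ _ _], head=0, tail=2, size=2
read(): buf=[_ 40 _ _ _ _], head=1, tail=2, size=1
read(): buf=[_ _ _ _ _ _], head=2, tail=2, size=0
write(68): buf=[_ _ 68 _ _ _], head=2, tail=3, size=1
read(): buf=[_ _ _ _ _ _], head=3, tail=3, size=0
write(51): buf=[_ _ _ 51 _ _], head=3, tail=4, size=1
write(1): buf=[_ _ _ 51 1 _], head=3, tail=5, size=2
read(): buf=[_ _ _ _ 1 _], head=4, tail=5, size=1
read(): buf=[_ _ _ _ _ _], head=5, tail=5, size=0

Answer: _ _ _ _ _ _
5
5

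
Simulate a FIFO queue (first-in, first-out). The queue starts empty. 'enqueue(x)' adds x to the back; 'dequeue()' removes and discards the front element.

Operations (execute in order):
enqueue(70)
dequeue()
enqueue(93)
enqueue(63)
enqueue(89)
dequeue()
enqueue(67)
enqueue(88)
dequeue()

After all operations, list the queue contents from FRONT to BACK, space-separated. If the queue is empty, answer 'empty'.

enqueue(70): [70]
dequeue(): []
enqueue(93): [93]
enqueue(63): [93, 63]
enqueue(89): [93, 63, 89]
dequeue(): [63, 89]
enqueue(67): [63, 89, 67]
enqueue(88): [63, 89, 67, 88]
dequeue(): [89, 67, 88]

Answer: 89 67 88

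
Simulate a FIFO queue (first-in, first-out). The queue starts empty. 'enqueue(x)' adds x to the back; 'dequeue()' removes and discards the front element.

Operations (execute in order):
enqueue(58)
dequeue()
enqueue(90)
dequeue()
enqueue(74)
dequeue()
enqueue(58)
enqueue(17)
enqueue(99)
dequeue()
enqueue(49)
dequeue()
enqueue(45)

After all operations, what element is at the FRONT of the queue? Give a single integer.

Answer: 99

Derivation:
enqueue(58): queue = [58]
dequeue(): queue = []
enqueue(90): queue = [90]
dequeue(): queue = []
enqueue(74): queue = [74]
dequeue(): queue = []
enqueue(58): queue = [58]
enqueue(17): queue = [58, 17]
enqueue(99): queue = [58, 17, 99]
dequeue(): queue = [17, 99]
enqueue(49): queue = [17, 99, 49]
dequeue(): queue = [99, 49]
enqueue(45): queue = [99, 49, 45]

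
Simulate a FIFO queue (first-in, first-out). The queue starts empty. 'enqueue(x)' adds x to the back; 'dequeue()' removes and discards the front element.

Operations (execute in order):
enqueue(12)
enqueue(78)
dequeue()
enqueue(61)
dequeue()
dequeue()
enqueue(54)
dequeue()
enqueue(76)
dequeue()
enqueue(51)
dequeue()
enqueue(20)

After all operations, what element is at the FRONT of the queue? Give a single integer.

enqueue(12): queue = [12]
enqueue(78): queue = [12, 78]
dequeue(): queue = [78]
enqueue(61): queue = [78, 61]
dequeue(): queue = [61]
dequeue(): queue = []
enqueue(54): queue = [54]
dequeue(): queue = []
enqueue(76): queue = [76]
dequeue(): queue = []
enqueue(51): queue = [51]
dequeue(): queue = []
enqueue(20): queue = [20]

Answer: 20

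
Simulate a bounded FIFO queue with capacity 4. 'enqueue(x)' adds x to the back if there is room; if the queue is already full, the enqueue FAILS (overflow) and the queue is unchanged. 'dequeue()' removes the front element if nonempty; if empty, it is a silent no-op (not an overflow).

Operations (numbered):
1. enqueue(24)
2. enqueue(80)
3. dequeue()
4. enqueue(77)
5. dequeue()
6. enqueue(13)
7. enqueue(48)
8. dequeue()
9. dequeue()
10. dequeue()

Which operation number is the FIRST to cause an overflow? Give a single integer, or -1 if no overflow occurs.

Answer: -1

Derivation:
1. enqueue(24): size=1
2. enqueue(80): size=2
3. dequeue(): size=1
4. enqueue(77): size=2
5. dequeue(): size=1
6. enqueue(13): size=2
7. enqueue(48): size=3
8. dequeue(): size=2
9. dequeue(): size=1
10. dequeue(): size=0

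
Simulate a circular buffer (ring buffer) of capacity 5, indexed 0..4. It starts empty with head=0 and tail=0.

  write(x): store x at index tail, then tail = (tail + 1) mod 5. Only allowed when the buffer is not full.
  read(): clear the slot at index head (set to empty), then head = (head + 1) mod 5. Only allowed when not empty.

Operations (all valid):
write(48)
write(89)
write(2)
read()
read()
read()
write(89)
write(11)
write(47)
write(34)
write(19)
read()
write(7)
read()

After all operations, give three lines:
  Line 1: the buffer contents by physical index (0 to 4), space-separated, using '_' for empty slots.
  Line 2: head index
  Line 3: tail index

Answer: 47 34 19 7 _
0
4

Derivation:
write(48): buf=[48 _ _ _ _], head=0, tail=1, size=1
write(89): buf=[48 89 _ _ _], head=0, tail=2, size=2
write(2): buf=[48 89 2 _ _], head=0, tail=3, size=3
read(): buf=[_ 89 2 _ _], head=1, tail=3, size=2
read(): buf=[_ _ 2 _ _], head=2, tail=3, size=1
read(): buf=[_ _ _ _ _], head=3, tail=3, size=0
write(89): buf=[_ _ _ 89 _], head=3, tail=4, size=1
write(11): buf=[_ _ _ 89 11], head=3, tail=0, size=2
write(47): buf=[47 _ _ 89 11], head=3, tail=1, size=3
write(34): buf=[47 34 _ 89 11], head=3, tail=2, size=4
write(19): buf=[47 34 19 89 11], head=3, tail=3, size=5
read(): buf=[47 34 19 _ 11], head=4, tail=3, size=4
write(7): buf=[47 34 19 7 11], head=4, tail=4, size=5
read(): buf=[47 34 19 7 _], head=0, tail=4, size=4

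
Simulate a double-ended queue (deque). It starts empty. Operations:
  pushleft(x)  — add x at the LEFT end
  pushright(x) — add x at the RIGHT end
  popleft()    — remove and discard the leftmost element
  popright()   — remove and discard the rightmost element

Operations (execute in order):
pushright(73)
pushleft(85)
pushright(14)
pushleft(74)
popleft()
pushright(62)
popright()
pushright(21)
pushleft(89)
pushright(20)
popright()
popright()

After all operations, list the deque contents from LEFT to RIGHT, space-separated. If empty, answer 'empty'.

Answer: 89 85 73 14

Derivation:
pushright(73): [73]
pushleft(85): [85, 73]
pushright(14): [85, 73, 14]
pushleft(74): [74, 85, 73, 14]
popleft(): [85, 73, 14]
pushright(62): [85, 73, 14, 62]
popright(): [85, 73, 14]
pushright(21): [85, 73, 14, 21]
pushleft(89): [89, 85, 73, 14, 21]
pushright(20): [89, 85, 73, 14, 21, 20]
popright(): [89, 85, 73, 14, 21]
popright(): [89, 85, 73, 14]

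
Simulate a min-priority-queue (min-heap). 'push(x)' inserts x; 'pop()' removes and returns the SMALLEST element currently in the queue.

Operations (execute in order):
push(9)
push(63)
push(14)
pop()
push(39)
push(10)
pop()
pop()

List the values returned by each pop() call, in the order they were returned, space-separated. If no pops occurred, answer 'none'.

Answer: 9 10 14

Derivation:
push(9): heap contents = [9]
push(63): heap contents = [9, 63]
push(14): heap contents = [9, 14, 63]
pop() → 9: heap contents = [14, 63]
push(39): heap contents = [14, 39, 63]
push(10): heap contents = [10, 14, 39, 63]
pop() → 10: heap contents = [14, 39, 63]
pop() → 14: heap contents = [39, 63]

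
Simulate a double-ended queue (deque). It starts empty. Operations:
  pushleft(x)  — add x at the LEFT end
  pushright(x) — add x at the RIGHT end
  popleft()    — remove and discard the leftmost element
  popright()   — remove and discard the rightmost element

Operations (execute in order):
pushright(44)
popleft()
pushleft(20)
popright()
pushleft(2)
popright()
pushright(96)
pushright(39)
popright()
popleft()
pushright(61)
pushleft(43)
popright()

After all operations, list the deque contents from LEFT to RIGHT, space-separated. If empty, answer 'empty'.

Answer: 43

Derivation:
pushright(44): [44]
popleft(): []
pushleft(20): [20]
popright(): []
pushleft(2): [2]
popright(): []
pushright(96): [96]
pushright(39): [96, 39]
popright(): [96]
popleft(): []
pushright(61): [61]
pushleft(43): [43, 61]
popright(): [43]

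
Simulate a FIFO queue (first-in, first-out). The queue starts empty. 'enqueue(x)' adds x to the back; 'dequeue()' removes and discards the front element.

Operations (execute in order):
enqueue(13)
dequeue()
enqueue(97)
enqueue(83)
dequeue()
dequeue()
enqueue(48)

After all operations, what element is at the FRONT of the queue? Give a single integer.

Answer: 48

Derivation:
enqueue(13): queue = [13]
dequeue(): queue = []
enqueue(97): queue = [97]
enqueue(83): queue = [97, 83]
dequeue(): queue = [83]
dequeue(): queue = []
enqueue(48): queue = [48]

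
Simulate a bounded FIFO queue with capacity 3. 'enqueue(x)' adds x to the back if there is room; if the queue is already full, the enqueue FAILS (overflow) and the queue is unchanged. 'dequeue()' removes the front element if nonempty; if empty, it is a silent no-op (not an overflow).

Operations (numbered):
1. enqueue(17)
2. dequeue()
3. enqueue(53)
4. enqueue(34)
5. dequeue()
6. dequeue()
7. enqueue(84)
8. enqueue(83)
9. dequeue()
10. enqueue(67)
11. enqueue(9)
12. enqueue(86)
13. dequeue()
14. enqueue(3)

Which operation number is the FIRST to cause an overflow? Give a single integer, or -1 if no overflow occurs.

1. enqueue(17): size=1
2. dequeue(): size=0
3. enqueue(53): size=1
4. enqueue(34): size=2
5. dequeue(): size=1
6. dequeue(): size=0
7. enqueue(84): size=1
8. enqueue(83): size=2
9. dequeue(): size=1
10. enqueue(67): size=2
11. enqueue(9): size=3
12. enqueue(86): size=3=cap → OVERFLOW (fail)
13. dequeue(): size=2
14. enqueue(3): size=3

Answer: 12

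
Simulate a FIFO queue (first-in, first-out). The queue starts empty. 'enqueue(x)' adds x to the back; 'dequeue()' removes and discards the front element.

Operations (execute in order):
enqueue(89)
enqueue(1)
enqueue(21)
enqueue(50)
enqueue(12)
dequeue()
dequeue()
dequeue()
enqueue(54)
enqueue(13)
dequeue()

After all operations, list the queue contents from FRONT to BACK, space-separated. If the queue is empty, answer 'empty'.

enqueue(89): [89]
enqueue(1): [89, 1]
enqueue(21): [89, 1, 21]
enqueue(50): [89, 1, 21, 50]
enqueue(12): [89, 1, 21, 50, 12]
dequeue(): [1, 21, 50, 12]
dequeue(): [21, 50, 12]
dequeue(): [50, 12]
enqueue(54): [50, 12, 54]
enqueue(13): [50, 12, 54, 13]
dequeue(): [12, 54, 13]

Answer: 12 54 13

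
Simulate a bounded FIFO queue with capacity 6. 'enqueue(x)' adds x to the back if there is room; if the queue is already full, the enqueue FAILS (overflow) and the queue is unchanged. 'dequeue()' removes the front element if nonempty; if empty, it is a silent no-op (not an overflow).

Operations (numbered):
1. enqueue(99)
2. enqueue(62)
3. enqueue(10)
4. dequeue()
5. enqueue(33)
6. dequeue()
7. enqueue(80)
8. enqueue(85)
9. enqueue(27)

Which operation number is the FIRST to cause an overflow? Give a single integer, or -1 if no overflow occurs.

1. enqueue(99): size=1
2. enqueue(62): size=2
3. enqueue(10): size=3
4. dequeue(): size=2
5. enqueue(33): size=3
6. dequeue(): size=2
7. enqueue(80): size=3
8. enqueue(85): size=4
9. enqueue(27): size=5

Answer: -1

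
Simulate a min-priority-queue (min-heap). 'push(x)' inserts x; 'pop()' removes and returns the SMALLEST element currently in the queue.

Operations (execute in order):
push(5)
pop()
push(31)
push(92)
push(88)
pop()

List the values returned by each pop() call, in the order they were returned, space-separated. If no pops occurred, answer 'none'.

push(5): heap contents = [5]
pop() → 5: heap contents = []
push(31): heap contents = [31]
push(92): heap contents = [31, 92]
push(88): heap contents = [31, 88, 92]
pop() → 31: heap contents = [88, 92]

Answer: 5 31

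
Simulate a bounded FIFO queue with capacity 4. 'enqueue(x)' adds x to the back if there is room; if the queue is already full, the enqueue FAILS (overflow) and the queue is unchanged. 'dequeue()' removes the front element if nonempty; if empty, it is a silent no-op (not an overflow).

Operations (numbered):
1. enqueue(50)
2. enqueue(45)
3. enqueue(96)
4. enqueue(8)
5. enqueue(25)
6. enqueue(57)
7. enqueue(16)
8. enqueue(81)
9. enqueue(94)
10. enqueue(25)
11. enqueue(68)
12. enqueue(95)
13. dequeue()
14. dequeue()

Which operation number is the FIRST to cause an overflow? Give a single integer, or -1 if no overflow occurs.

Answer: 5

Derivation:
1. enqueue(50): size=1
2. enqueue(45): size=2
3. enqueue(96): size=3
4. enqueue(8): size=4
5. enqueue(25): size=4=cap → OVERFLOW (fail)
6. enqueue(57): size=4=cap → OVERFLOW (fail)
7. enqueue(16): size=4=cap → OVERFLOW (fail)
8. enqueue(81): size=4=cap → OVERFLOW (fail)
9. enqueue(94): size=4=cap → OVERFLOW (fail)
10. enqueue(25): size=4=cap → OVERFLOW (fail)
11. enqueue(68): size=4=cap → OVERFLOW (fail)
12. enqueue(95): size=4=cap → OVERFLOW (fail)
13. dequeue(): size=3
14. dequeue(): size=2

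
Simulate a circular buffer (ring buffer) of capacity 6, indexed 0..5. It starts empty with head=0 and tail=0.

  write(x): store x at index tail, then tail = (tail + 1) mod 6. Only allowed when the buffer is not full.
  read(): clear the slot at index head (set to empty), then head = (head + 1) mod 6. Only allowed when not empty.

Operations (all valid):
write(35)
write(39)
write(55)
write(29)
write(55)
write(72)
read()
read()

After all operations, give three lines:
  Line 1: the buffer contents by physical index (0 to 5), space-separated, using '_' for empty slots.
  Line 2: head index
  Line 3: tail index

Answer: _ _ 55 29 55 72
2
0

Derivation:
write(35): buf=[35 _ _ _ _ _], head=0, tail=1, size=1
write(39): buf=[35 39 _ _ _ _], head=0, tail=2, size=2
write(55): buf=[35 39 55 _ _ _], head=0, tail=3, size=3
write(29): buf=[35 39 55 29 _ _], head=0, tail=4, size=4
write(55): buf=[35 39 55 29 55 _], head=0, tail=5, size=5
write(72): buf=[35 39 55 29 55 72], head=0, tail=0, size=6
read(): buf=[_ 39 55 29 55 72], head=1, tail=0, size=5
read(): buf=[_ _ 55 29 55 72], head=2, tail=0, size=4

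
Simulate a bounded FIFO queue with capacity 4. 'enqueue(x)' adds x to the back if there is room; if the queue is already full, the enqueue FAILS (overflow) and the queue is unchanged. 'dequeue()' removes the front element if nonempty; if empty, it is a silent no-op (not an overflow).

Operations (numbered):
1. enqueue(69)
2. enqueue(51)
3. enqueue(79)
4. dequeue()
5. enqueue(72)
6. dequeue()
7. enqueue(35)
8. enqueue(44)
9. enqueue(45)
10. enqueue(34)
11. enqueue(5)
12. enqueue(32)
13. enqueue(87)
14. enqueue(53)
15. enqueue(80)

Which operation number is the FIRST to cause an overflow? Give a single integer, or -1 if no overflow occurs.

1. enqueue(69): size=1
2. enqueue(51): size=2
3. enqueue(79): size=3
4. dequeue(): size=2
5. enqueue(72): size=3
6. dequeue(): size=2
7. enqueue(35): size=3
8. enqueue(44): size=4
9. enqueue(45): size=4=cap → OVERFLOW (fail)
10. enqueue(34): size=4=cap → OVERFLOW (fail)
11. enqueue(5): size=4=cap → OVERFLOW (fail)
12. enqueue(32): size=4=cap → OVERFLOW (fail)
13. enqueue(87): size=4=cap → OVERFLOW (fail)
14. enqueue(53): size=4=cap → OVERFLOW (fail)
15. enqueue(80): size=4=cap → OVERFLOW (fail)

Answer: 9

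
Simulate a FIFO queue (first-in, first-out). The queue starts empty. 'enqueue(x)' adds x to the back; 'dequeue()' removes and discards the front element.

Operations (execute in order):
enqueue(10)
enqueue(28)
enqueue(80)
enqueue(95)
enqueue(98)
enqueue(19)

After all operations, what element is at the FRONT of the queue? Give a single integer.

enqueue(10): queue = [10]
enqueue(28): queue = [10, 28]
enqueue(80): queue = [10, 28, 80]
enqueue(95): queue = [10, 28, 80, 95]
enqueue(98): queue = [10, 28, 80, 95, 98]
enqueue(19): queue = [10, 28, 80, 95, 98, 19]

Answer: 10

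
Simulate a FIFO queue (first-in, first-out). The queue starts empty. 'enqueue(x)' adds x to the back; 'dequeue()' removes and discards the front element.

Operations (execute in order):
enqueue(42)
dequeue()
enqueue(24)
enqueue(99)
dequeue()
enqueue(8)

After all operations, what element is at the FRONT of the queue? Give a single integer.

enqueue(42): queue = [42]
dequeue(): queue = []
enqueue(24): queue = [24]
enqueue(99): queue = [24, 99]
dequeue(): queue = [99]
enqueue(8): queue = [99, 8]

Answer: 99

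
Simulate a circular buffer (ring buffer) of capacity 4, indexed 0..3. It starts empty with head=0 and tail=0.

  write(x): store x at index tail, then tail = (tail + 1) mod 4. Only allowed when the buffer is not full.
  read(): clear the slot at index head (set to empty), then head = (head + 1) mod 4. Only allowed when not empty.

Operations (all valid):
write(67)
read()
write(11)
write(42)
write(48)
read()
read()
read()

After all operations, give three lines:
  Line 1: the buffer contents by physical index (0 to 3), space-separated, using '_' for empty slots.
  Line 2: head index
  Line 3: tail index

Answer: _ _ _ _
0
0

Derivation:
write(67): buf=[67 _ _ _], head=0, tail=1, size=1
read(): buf=[_ _ _ _], head=1, tail=1, size=0
write(11): buf=[_ 11 _ _], head=1, tail=2, size=1
write(42): buf=[_ 11 42 _], head=1, tail=3, size=2
write(48): buf=[_ 11 42 48], head=1, tail=0, size=3
read(): buf=[_ _ 42 48], head=2, tail=0, size=2
read(): buf=[_ _ _ 48], head=3, tail=0, size=1
read(): buf=[_ _ _ _], head=0, tail=0, size=0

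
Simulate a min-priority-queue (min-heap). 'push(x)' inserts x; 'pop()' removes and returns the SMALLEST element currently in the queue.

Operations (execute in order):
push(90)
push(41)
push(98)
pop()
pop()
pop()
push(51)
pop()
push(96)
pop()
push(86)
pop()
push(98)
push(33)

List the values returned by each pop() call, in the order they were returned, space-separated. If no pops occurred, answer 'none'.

Answer: 41 90 98 51 96 86

Derivation:
push(90): heap contents = [90]
push(41): heap contents = [41, 90]
push(98): heap contents = [41, 90, 98]
pop() → 41: heap contents = [90, 98]
pop() → 90: heap contents = [98]
pop() → 98: heap contents = []
push(51): heap contents = [51]
pop() → 51: heap contents = []
push(96): heap contents = [96]
pop() → 96: heap contents = []
push(86): heap contents = [86]
pop() → 86: heap contents = []
push(98): heap contents = [98]
push(33): heap contents = [33, 98]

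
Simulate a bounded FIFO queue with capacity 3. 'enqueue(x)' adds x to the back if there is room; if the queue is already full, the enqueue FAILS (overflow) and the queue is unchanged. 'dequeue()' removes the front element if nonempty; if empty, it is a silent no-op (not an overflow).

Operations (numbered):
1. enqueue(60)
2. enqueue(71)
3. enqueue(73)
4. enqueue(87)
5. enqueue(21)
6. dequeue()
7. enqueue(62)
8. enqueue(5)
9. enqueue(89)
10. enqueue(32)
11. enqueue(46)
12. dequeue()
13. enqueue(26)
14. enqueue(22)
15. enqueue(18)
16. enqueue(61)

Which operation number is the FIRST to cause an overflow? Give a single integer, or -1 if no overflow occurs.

1. enqueue(60): size=1
2. enqueue(71): size=2
3. enqueue(73): size=3
4. enqueue(87): size=3=cap → OVERFLOW (fail)
5. enqueue(21): size=3=cap → OVERFLOW (fail)
6. dequeue(): size=2
7. enqueue(62): size=3
8. enqueue(5): size=3=cap → OVERFLOW (fail)
9. enqueue(89): size=3=cap → OVERFLOW (fail)
10. enqueue(32): size=3=cap → OVERFLOW (fail)
11. enqueue(46): size=3=cap → OVERFLOW (fail)
12. dequeue(): size=2
13. enqueue(26): size=3
14. enqueue(22): size=3=cap → OVERFLOW (fail)
15. enqueue(18): size=3=cap → OVERFLOW (fail)
16. enqueue(61): size=3=cap → OVERFLOW (fail)

Answer: 4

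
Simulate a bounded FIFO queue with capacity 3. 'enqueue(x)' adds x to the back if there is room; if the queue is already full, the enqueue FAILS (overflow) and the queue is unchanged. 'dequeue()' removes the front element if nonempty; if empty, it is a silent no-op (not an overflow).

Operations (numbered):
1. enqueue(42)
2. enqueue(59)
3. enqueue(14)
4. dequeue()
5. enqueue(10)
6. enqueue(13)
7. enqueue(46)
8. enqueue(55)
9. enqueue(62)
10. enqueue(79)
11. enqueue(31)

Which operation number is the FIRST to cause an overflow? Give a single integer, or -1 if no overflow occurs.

1. enqueue(42): size=1
2. enqueue(59): size=2
3. enqueue(14): size=3
4. dequeue(): size=2
5. enqueue(10): size=3
6. enqueue(13): size=3=cap → OVERFLOW (fail)
7. enqueue(46): size=3=cap → OVERFLOW (fail)
8. enqueue(55): size=3=cap → OVERFLOW (fail)
9. enqueue(62): size=3=cap → OVERFLOW (fail)
10. enqueue(79): size=3=cap → OVERFLOW (fail)
11. enqueue(31): size=3=cap → OVERFLOW (fail)

Answer: 6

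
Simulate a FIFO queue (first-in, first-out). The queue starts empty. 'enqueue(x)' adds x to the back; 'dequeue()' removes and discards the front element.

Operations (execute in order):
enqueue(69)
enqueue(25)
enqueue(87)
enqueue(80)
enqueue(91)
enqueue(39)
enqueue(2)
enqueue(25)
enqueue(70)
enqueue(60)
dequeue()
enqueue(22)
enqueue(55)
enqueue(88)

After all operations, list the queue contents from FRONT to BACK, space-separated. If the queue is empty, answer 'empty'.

Answer: 25 87 80 91 39 2 25 70 60 22 55 88

Derivation:
enqueue(69): [69]
enqueue(25): [69, 25]
enqueue(87): [69, 25, 87]
enqueue(80): [69, 25, 87, 80]
enqueue(91): [69, 25, 87, 80, 91]
enqueue(39): [69, 25, 87, 80, 91, 39]
enqueue(2): [69, 25, 87, 80, 91, 39, 2]
enqueue(25): [69, 25, 87, 80, 91, 39, 2, 25]
enqueue(70): [69, 25, 87, 80, 91, 39, 2, 25, 70]
enqueue(60): [69, 25, 87, 80, 91, 39, 2, 25, 70, 60]
dequeue(): [25, 87, 80, 91, 39, 2, 25, 70, 60]
enqueue(22): [25, 87, 80, 91, 39, 2, 25, 70, 60, 22]
enqueue(55): [25, 87, 80, 91, 39, 2, 25, 70, 60, 22, 55]
enqueue(88): [25, 87, 80, 91, 39, 2, 25, 70, 60, 22, 55, 88]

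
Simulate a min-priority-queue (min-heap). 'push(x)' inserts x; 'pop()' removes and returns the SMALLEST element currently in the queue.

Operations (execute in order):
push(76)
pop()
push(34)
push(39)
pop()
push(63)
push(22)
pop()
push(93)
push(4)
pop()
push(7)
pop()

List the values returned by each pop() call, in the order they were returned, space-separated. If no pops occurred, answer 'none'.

push(76): heap contents = [76]
pop() → 76: heap contents = []
push(34): heap contents = [34]
push(39): heap contents = [34, 39]
pop() → 34: heap contents = [39]
push(63): heap contents = [39, 63]
push(22): heap contents = [22, 39, 63]
pop() → 22: heap contents = [39, 63]
push(93): heap contents = [39, 63, 93]
push(4): heap contents = [4, 39, 63, 93]
pop() → 4: heap contents = [39, 63, 93]
push(7): heap contents = [7, 39, 63, 93]
pop() → 7: heap contents = [39, 63, 93]

Answer: 76 34 22 4 7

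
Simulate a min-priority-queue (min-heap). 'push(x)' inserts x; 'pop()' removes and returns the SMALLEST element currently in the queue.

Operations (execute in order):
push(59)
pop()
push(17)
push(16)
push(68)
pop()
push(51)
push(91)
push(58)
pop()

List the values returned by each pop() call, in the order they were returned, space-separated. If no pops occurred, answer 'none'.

push(59): heap contents = [59]
pop() → 59: heap contents = []
push(17): heap contents = [17]
push(16): heap contents = [16, 17]
push(68): heap contents = [16, 17, 68]
pop() → 16: heap contents = [17, 68]
push(51): heap contents = [17, 51, 68]
push(91): heap contents = [17, 51, 68, 91]
push(58): heap contents = [17, 51, 58, 68, 91]
pop() → 17: heap contents = [51, 58, 68, 91]

Answer: 59 16 17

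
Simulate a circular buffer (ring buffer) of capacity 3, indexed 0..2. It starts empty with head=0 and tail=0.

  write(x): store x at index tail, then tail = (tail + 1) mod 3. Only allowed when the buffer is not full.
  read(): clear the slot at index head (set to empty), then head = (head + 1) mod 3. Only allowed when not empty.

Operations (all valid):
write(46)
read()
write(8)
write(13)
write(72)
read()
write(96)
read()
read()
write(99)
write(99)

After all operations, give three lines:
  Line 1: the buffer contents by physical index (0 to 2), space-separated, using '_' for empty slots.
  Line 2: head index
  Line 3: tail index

Answer: 99 96 99
1
1

Derivation:
write(46): buf=[46 _ _], head=0, tail=1, size=1
read(): buf=[_ _ _], head=1, tail=1, size=0
write(8): buf=[_ 8 _], head=1, tail=2, size=1
write(13): buf=[_ 8 13], head=1, tail=0, size=2
write(72): buf=[72 8 13], head=1, tail=1, size=3
read(): buf=[72 _ 13], head=2, tail=1, size=2
write(96): buf=[72 96 13], head=2, tail=2, size=3
read(): buf=[72 96 _], head=0, tail=2, size=2
read(): buf=[_ 96 _], head=1, tail=2, size=1
write(99): buf=[_ 96 99], head=1, tail=0, size=2
write(99): buf=[99 96 99], head=1, tail=1, size=3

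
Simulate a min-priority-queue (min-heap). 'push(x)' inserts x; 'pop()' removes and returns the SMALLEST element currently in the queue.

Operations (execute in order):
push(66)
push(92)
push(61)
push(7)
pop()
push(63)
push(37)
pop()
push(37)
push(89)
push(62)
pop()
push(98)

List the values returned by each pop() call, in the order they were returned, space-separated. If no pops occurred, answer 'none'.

Answer: 7 37 37

Derivation:
push(66): heap contents = [66]
push(92): heap contents = [66, 92]
push(61): heap contents = [61, 66, 92]
push(7): heap contents = [7, 61, 66, 92]
pop() → 7: heap contents = [61, 66, 92]
push(63): heap contents = [61, 63, 66, 92]
push(37): heap contents = [37, 61, 63, 66, 92]
pop() → 37: heap contents = [61, 63, 66, 92]
push(37): heap contents = [37, 61, 63, 66, 92]
push(89): heap contents = [37, 61, 63, 66, 89, 92]
push(62): heap contents = [37, 61, 62, 63, 66, 89, 92]
pop() → 37: heap contents = [61, 62, 63, 66, 89, 92]
push(98): heap contents = [61, 62, 63, 66, 89, 92, 98]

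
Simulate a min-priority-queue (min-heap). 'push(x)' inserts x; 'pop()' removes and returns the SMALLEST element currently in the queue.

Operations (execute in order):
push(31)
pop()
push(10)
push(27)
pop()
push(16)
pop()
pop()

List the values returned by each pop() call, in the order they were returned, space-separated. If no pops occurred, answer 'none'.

Answer: 31 10 16 27

Derivation:
push(31): heap contents = [31]
pop() → 31: heap contents = []
push(10): heap contents = [10]
push(27): heap contents = [10, 27]
pop() → 10: heap contents = [27]
push(16): heap contents = [16, 27]
pop() → 16: heap contents = [27]
pop() → 27: heap contents = []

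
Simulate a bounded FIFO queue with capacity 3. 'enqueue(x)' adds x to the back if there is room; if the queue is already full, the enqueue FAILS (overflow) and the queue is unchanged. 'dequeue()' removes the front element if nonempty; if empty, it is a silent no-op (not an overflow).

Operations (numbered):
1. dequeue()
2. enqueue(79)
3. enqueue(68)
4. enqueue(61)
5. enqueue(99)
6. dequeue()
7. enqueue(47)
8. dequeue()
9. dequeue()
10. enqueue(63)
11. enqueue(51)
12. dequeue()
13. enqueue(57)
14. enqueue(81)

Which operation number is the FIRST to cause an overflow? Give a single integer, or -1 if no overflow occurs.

1. dequeue(): empty, no-op, size=0
2. enqueue(79): size=1
3. enqueue(68): size=2
4. enqueue(61): size=3
5. enqueue(99): size=3=cap → OVERFLOW (fail)
6. dequeue(): size=2
7. enqueue(47): size=3
8. dequeue(): size=2
9. dequeue(): size=1
10. enqueue(63): size=2
11. enqueue(51): size=3
12. dequeue(): size=2
13. enqueue(57): size=3
14. enqueue(81): size=3=cap → OVERFLOW (fail)

Answer: 5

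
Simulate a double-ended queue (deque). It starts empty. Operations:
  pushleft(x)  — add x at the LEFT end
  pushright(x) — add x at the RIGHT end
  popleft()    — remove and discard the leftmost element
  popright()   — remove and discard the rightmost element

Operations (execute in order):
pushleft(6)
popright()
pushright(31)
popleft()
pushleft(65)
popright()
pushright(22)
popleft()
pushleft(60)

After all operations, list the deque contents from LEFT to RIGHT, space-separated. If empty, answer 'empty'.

Answer: 60

Derivation:
pushleft(6): [6]
popright(): []
pushright(31): [31]
popleft(): []
pushleft(65): [65]
popright(): []
pushright(22): [22]
popleft(): []
pushleft(60): [60]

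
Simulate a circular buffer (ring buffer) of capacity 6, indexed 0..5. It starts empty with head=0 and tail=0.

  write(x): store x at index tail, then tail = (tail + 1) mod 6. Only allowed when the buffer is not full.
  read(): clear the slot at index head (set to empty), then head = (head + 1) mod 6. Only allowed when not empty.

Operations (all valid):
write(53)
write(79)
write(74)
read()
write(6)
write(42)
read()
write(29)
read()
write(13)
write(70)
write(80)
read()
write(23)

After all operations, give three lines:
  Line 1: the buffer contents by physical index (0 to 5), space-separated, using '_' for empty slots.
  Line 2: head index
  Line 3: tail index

write(53): buf=[53 _ _ _ _ _], head=0, tail=1, size=1
write(79): buf=[53 79 _ _ _ _], head=0, tail=2, size=2
write(74): buf=[53 79 74 _ _ _], head=0, tail=3, size=3
read(): buf=[_ 79 74 _ _ _], head=1, tail=3, size=2
write(6): buf=[_ 79 74 6 _ _], head=1, tail=4, size=3
write(42): buf=[_ 79 74 6 42 _], head=1, tail=5, size=4
read(): buf=[_ _ 74 6 42 _], head=2, tail=5, size=3
write(29): buf=[_ _ 74 6 42 29], head=2, tail=0, size=4
read(): buf=[_ _ _ 6 42 29], head=3, tail=0, size=3
write(13): buf=[13 _ _ 6 42 29], head=3, tail=1, size=4
write(70): buf=[13 70 _ 6 42 29], head=3, tail=2, size=5
write(80): buf=[13 70 80 6 42 29], head=3, tail=3, size=6
read(): buf=[13 70 80 _ 42 29], head=4, tail=3, size=5
write(23): buf=[13 70 80 23 42 29], head=4, tail=4, size=6

Answer: 13 70 80 23 42 29
4
4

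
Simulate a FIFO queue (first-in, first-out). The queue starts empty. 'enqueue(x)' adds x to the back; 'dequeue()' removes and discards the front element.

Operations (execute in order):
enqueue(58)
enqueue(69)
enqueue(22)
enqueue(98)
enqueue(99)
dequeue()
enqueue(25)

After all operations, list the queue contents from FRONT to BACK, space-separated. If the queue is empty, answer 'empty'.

enqueue(58): [58]
enqueue(69): [58, 69]
enqueue(22): [58, 69, 22]
enqueue(98): [58, 69, 22, 98]
enqueue(99): [58, 69, 22, 98, 99]
dequeue(): [69, 22, 98, 99]
enqueue(25): [69, 22, 98, 99, 25]

Answer: 69 22 98 99 25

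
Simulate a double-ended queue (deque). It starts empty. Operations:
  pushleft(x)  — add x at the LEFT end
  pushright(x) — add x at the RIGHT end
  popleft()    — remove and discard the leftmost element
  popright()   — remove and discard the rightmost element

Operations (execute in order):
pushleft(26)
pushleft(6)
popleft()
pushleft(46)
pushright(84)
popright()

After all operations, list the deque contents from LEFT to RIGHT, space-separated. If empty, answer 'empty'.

pushleft(26): [26]
pushleft(6): [6, 26]
popleft(): [26]
pushleft(46): [46, 26]
pushright(84): [46, 26, 84]
popright(): [46, 26]

Answer: 46 26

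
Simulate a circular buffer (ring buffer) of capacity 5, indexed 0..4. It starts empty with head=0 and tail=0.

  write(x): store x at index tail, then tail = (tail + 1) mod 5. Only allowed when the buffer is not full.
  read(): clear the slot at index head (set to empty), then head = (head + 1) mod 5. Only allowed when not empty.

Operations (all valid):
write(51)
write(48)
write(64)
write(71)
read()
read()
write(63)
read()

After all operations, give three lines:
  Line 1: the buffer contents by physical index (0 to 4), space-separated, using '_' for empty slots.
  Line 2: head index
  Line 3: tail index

Answer: _ _ _ 71 63
3
0

Derivation:
write(51): buf=[51 _ _ _ _], head=0, tail=1, size=1
write(48): buf=[51 48 _ _ _], head=0, tail=2, size=2
write(64): buf=[51 48 64 _ _], head=0, tail=3, size=3
write(71): buf=[51 48 64 71 _], head=0, tail=4, size=4
read(): buf=[_ 48 64 71 _], head=1, tail=4, size=3
read(): buf=[_ _ 64 71 _], head=2, tail=4, size=2
write(63): buf=[_ _ 64 71 63], head=2, tail=0, size=3
read(): buf=[_ _ _ 71 63], head=3, tail=0, size=2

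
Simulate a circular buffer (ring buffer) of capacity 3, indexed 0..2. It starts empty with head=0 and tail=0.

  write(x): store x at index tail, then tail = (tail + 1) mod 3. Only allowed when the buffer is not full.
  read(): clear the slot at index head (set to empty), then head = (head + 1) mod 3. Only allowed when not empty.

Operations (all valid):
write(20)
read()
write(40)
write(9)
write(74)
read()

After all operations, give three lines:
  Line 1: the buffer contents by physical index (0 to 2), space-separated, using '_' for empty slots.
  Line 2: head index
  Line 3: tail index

write(20): buf=[20 _ _], head=0, tail=1, size=1
read(): buf=[_ _ _], head=1, tail=1, size=0
write(40): buf=[_ 40 _], head=1, tail=2, size=1
write(9): buf=[_ 40 9], head=1, tail=0, size=2
write(74): buf=[74 40 9], head=1, tail=1, size=3
read(): buf=[74 _ 9], head=2, tail=1, size=2

Answer: 74 _ 9
2
1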